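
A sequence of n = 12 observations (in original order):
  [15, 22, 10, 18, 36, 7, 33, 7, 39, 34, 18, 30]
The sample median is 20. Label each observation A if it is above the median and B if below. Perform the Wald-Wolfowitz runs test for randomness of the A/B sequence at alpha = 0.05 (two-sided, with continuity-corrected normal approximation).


Step 1: Compute median = 20; label A = above, B = below.
Labels in order: BABBABABAABA  (n_A = 6, n_B = 6)
Step 2: Count runs R = 10.
Step 3: Under H0 (random ordering), E[R] = 2*n_A*n_B/(n_A+n_B) + 1 = 2*6*6/12 + 1 = 7.0000.
        Var[R] = 2*n_A*n_B*(2*n_A*n_B - n_A - n_B) / ((n_A+n_B)^2 * (n_A+n_B-1)) = 4320/1584 = 2.7273.
        SD[R] = 1.6514.
Step 4: Continuity-corrected z = (R - 0.5 - E[R]) / SD[R] = (10 - 0.5 - 7.0000) / 1.6514 = 1.5138.
Step 5: Two-sided p-value via normal approximation = 2*(1 - Phi(|z|)) = 0.130070.
Step 6: alpha = 0.05. fail to reject H0.

R = 10, z = 1.5138, p = 0.130070, fail to reject H0.


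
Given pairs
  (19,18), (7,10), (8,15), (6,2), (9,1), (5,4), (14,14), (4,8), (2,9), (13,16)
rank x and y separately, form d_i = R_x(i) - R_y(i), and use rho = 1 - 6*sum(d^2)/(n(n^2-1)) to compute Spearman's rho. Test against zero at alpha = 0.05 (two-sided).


Step 1: Rank x and y separately (midranks; no ties here).
rank(x): 19->10, 7->5, 8->6, 6->4, 9->7, 5->3, 14->9, 4->2, 2->1, 13->8
rank(y): 18->10, 10->6, 15->8, 2->2, 1->1, 4->3, 14->7, 8->4, 9->5, 16->9
Step 2: d_i = R_x(i) - R_y(i); compute d_i^2.
  (10-10)^2=0, (5-6)^2=1, (6-8)^2=4, (4-2)^2=4, (7-1)^2=36, (3-3)^2=0, (9-7)^2=4, (2-4)^2=4, (1-5)^2=16, (8-9)^2=1
sum(d^2) = 70.
Step 3: rho = 1 - 6*70 / (10*(10^2 - 1)) = 1 - 420/990 = 0.575758.
Step 4: Under H0, t = rho * sqrt((n-2)/(1-rho^2)) = 1.9917 ~ t(8).
Step 5: Two-sided p-value from the t-distribution with 8 df = 0.081553.
Step 6: alpha = 0.05. fail to reject H0.

rho = 0.5758, p = 0.081553, fail to reject H0 at alpha = 0.05.


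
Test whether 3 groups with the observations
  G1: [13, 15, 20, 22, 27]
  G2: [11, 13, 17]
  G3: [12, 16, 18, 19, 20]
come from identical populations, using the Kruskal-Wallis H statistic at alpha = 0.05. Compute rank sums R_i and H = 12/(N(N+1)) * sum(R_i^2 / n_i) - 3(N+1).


Step 1: Combine all N = 13 observations and assign midranks.
sorted (value, group, rank): (11,G2,1), (12,G3,2), (13,G1,3.5), (13,G2,3.5), (15,G1,5), (16,G3,6), (17,G2,7), (18,G3,8), (19,G3,9), (20,G1,10.5), (20,G3,10.5), (22,G1,12), (27,G1,13)
Step 2: Sum ranks within each group.
R_1 = 44 (n_1 = 5)
R_2 = 11.5 (n_2 = 3)
R_3 = 35.5 (n_3 = 5)
Step 3: H = 12/(N(N+1)) * sum(R_i^2/n_i) - 3(N+1)
     = 12/(13*14) * (44^2/5 + 11.5^2/3 + 35.5^2/5) - 3*14
     = 0.065934 * 683.333 - 42
     = 3.054945.
Step 4: Ties present; correction factor C = 1 - 12/(13^3 - 13) = 0.994505. Corrected H = 3.054945 / 0.994505 = 3.071823.
Step 5: Under H0, H ~ chi^2(2); p-value = 0.215259.
Step 6: alpha = 0.05. fail to reject H0.

H = 3.0718, df = 2, p = 0.215259, fail to reject H0.


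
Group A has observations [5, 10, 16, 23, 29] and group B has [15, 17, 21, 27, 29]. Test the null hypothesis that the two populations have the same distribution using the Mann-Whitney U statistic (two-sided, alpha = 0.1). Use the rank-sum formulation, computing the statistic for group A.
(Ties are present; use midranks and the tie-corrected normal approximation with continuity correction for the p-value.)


Step 1: Combine and sort all 10 observations; assign midranks.
sorted (value, group): (5,X), (10,X), (15,Y), (16,X), (17,Y), (21,Y), (23,X), (27,Y), (29,X), (29,Y)
ranks: 5->1, 10->2, 15->3, 16->4, 17->5, 21->6, 23->7, 27->8, 29->9.5, 29->9.5
Step 2: Rank sum for X: R1 = 1 + 2 + 4 + 7 + 9.5 = 23.5.
Step 3: U_X = R1 - n1(n1+1)/2 = 23.5 - 5*6/2 = 23.5 - 15 = 8.5.
       U_Y = n1*n2 - U_X = 25 - 8.5 = 16.5.
Step 4: Ties are present, so use the tie-corrected normal approximation (with continuity correction) for the p-value.
Step 5: p-value = 0.463344; compare to alpha = 0.1. fail to reject H0.

U_X = 8.5, p = 0.463344, fail to reject H0 at alpha = 0.1.


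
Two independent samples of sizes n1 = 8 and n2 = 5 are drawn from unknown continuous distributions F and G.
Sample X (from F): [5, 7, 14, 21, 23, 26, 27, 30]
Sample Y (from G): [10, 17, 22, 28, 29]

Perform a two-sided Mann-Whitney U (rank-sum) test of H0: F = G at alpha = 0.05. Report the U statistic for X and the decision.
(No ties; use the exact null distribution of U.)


Step 1: Combine and sort all 13 observations; assign midranks.
sorted (value, group): (5,X), (7,X), (10,Y), (14,X), (17,Y), (21,X), (22,Y), (23,X), (26,X), (27,X), (28,Y), (29,Y), (30,X)
ranks: 5->1, 7->2, 10->3, 14->4, 17->5, 21->6, 22->7, 23->8, 26->9, 27->10, 28->11, 29->12, 30->13
Step 2: Rank sum for X: R1 = 1 + 2 + 4 + 6 + 8 + 9 + 10 + 13 = 53.
Step 3: U_X = R1 - n1(n1+1)/2 = 53 - 8*9/2 = 53 - 36 = 17.
       U_Y = n1*n2 - U_X = 40 - 17 = 23.
Step 4: No ties, so the exact null distribution of U (based on enumerating the C(13,8) = 1287 equally likely rank assignments) gives the two-sided p-value.
Step 5: p-value = 0.724165; compare to alpha = 0.05. fail to reject H0.

U_X = 17, p = 0.724165, fail to reject H0 at alpha = 0.05.


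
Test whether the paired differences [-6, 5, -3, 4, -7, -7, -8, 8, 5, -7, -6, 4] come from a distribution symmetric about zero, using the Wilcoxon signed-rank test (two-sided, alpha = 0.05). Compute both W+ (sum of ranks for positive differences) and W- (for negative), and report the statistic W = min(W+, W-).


Step 1: Drop any zero differences (none here) and take |d_i|.
|d| = [6, 5, 3, 4, 7, 7, 8, 8, 5, 7, 6, 4]
Step 2: Midrank |d_i| (ties get averaged ranks).
ranks: |6|->6.5, |5|->4.5, |3|->1, |4|->2.5, |7|->9, |7|->9, |8|->11.5, |8|->11.5, |5|->4.5, |7|->9, |6|->6.5, |4|->2.5
Step 3: Attach original signs; sum ranks with positive sign and with negative sign.
W+ = 4.5 + 2.5 + 11.5 + 4.5 + 2.5 = 25.5
W- = 6.5 + 1 + 9 + 9 + 11.5 + 9 + 6.5 = 52.5
(Check: W+ + W- = 78 should equal n(n+1)/2 = 78.)
Step 4: Test statistic W = min(W+, W-) = 25.5.
Step 5: Ties in |d|, so use the tie-corrected normal approximation.
        E[W] = n(n+1)/4 = 12*13/4 = 39.
        Tie groups: |d|=4 (t=2), |d|=5 (t=2), |d|=6 (t=2), |d|=7 (t=3), |d|=8 (t=2); sum(t^3 - t) = 48.
        Var[W] = n(n+1)(2n+1)/24 - sum(t^3-t)/48 = 3900/24 - 48/48 = 161.5.
        z = (W - E[W]) / sqrt(Var[W]) = (25.5 - 39) / 12.7083 = -1.0623.
        Two-sided p = 2*Phi(z) = 0.288099.
Step 6: alpha = 0.05. fail to reject H0.

W+ = 25.5, W- = 52.5, W = min = 25.5, p = 0.288099, fail to reject H0.


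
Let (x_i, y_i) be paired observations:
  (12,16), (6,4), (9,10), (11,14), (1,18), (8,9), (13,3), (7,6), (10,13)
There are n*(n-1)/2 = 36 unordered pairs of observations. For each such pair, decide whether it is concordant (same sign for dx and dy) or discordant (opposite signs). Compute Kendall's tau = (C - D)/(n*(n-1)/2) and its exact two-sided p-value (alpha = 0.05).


Step 1: Enumerate the 36 unordered pairs (i,j) with i<j and classify each by sign(x_j-x_i) * sign(y_j-y_i).
  (1,2):dx=-6,dy=-12->C; (1,3):dx=-3,dy=-6->C; (1,4):dx=-1,dy=-2->C; (1,5):dx=-11,dy=+2->D
  (1,6):dx=-4,dy=-7->C; (1,7):dx=+1,dy=-13->D; (1,8):dx=-5,dy=-10->C; (1,9):dx=-2,dy=-3->C
  (2,3):dx=+3,dy=+6->C; (2,4):dx=+5,dy=+10->C; (2,5):dx=-5,dy=+14->D; (2,6):dx=+2,dy=+5->C
  (2,7):dx=+7,dy=-1->D; (2,8):dx=+1,dy=+2->C; (2,9):dx=+4,dy=+9->C; (3,4):dx=+2,dy=+4->C
  (3,5):dx=-8,dy=+8->D; (3,6):dx=-1,dy=-1->C; (3,7):dx=+4,dy=-7->D; (3,8):dx=-2,dy=-4->C
  (3,9):dx=+1,dy=+3->C; (4,5):dx=-10,dy=+4->D; (4,6):dx=-3,dy=-5->C; (4,7):dx=+2,dy=-11->D
  (4,8):dx=-4,dy=-8->C; (4,9):dx=-1,dy=-1->C; (5,6):dx=+7,dy=-9->D; (5,7):dx=+12,dy=-15->D
  (5,8):dx=+6,dy=-12->D; (5,9):dx=+9,dy=-5->D; (6,7):dx=+5,dy=-6->D; (6,8):dx=-1,dy=-3->C
  (6,9):dx=+2,dy=+4->C; (7,8):dx=-6,dy=+3->D; (7,9):dx=-3,dy=+10->D; (8,9):dx=+3,dy=+7->C
Step 2: C = 21, D = 15, total pairs = 36.
Step 3: tau = (C - D)/(n(n-1)/2) = (21 - 15)/36 = 0.166667.
Step 4: Exact two-sided p-value (enumerate n! = 362880 permutations of y under H0): p = 0.612202.
Step 5: alpha = 0.05. fail to reject H0.

tau_b = 0.1667 (C=21, D=15), p = 0.612202, fail to reject H0.


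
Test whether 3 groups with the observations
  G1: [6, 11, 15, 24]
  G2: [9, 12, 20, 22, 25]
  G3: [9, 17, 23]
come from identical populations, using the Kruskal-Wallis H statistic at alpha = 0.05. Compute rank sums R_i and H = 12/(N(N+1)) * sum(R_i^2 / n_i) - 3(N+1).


Step 1: Combine all N = 12 observations and assign midranks.
sorted (value, group, rank): (6,G1,1), (9,G2,2.5), (9,G3,2.5), (11,G1,4), (12,G2,5), (15,G1,6), (17,G3,7), (20,G2,8), (22,G2,9), (23,G3,10), (24,G1,11), (25,G2,12)
Step 2: Sum ranks within each group.
R_1 = 22 (n_1 = 4)
R_2 = 36.5 (n_2 = 5)
R_3 = 19.5 (n_3 = 3)
Step 3: H = 12/(N(N+1)) * sum(R_i^2/n_i) - 3(N+1)
     = 12/(12*13) * (22^2/4 + 36.5^2/5 + 19.5^2/3) - 3*13
     = 0.076923 * 514.2 - 39
     = 0.553846.
Step 4: Ties present; correction factor C = 1 - 6/(12^3 - 12) = 0.996503. Corrected H = 0.553846 / 0.996503 = 0.555789.
Step 5: Under H0, H ~ chi^2(2); p-value = 0.757377.
Step 6: alpha = 0.05. fail to reject H0.

H = 0.5558, df = 2, p = 0.757377, fail to reject H0.


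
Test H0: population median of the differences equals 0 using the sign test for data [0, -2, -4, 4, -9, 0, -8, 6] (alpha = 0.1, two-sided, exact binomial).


Step 1: Discard zero differences. Original n = 8; n_eff = number of nonzero differences = 6.
Nonzero differences (with sign): -2, -4, +4, -9, -8, +6
Step 2: Count signs: positive = 2, negative = 4.
Step 3: Under H0: P(positive) = 0.5, so the number of positives S ~ Bin(6, 0.5).
Step 4: Two-sided exact p-value = sum of Bin(6,0.5) probabilities at or below the observed probability = 0.687500.
Step 5: alpha = 0.1. fail to reject H0.

n_eff = 6, pos = 2, neg = 4, p = 0.687500, fail to reject H0.


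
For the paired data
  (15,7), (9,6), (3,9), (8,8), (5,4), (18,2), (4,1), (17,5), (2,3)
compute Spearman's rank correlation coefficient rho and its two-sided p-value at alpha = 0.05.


Step 1: Rank x and y separately (midranks; no ties here).
rank(x): 15->7, 9->6, 3->2, 8->5, 5->4, 18->9, 4->3, 17->8, 2->1
rank(y): 7->7, 6->6, 9->9, 8->8, 4->4, 2->2, 1->1, 5->5, 3->3
Step 2: d_i = R_x(i) - R_y(i); compute d_i^2.
  (7-7)^2=0, (6-6)^2=0, (2-9)^2=49, (5-8)^2=9, (4-4)^2=0, (9-2)^2=49, (3-1)^2=4, (8-5)^2=9, (1-3)^2=4
sum(d^2) = 124.
Step 3: rho = 1 - 6*124 / (9*(9^2 - 1)) = 1 - 744/720 = -0.033333.
Step 4: Under H0, t = rho * sqrt((n-2)/(1-rho^2)) = -0.0882 ~ t(7).
Step 5: Two-sided p-value from the t-distribution with 7 df = 0.932157.
Step 6: alpha = 0.05. fail to reject H0.

rho = -0.0333, p = 0.932157, fail to reject H0 at alpha = 0.05.


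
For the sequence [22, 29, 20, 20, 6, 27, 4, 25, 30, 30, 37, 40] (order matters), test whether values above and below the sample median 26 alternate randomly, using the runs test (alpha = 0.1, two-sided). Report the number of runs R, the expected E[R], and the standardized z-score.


Step 1: Compute median = 26; label A = above, B = below.
Labels in order: BABBBABBAAAA  (n_A = 6, n_B = 6)
Step 2: Count runs R = 6.
Step 3: Under H0 (random ordering), E[R] = 2*n_A*n_B/(n_A+n_B) + 1 = 2*6*6/12 + 1 = 7.0000.
        Var[R] = 2*n_A*n_B*(2*n_A*n_B - n_A - n_B) / ((n_A+n_B)^2 * (n_A+n_B-1)) = 4320/1584 = 2.7273.
        SD[R] = 1.6514.
Step 4: Continuity-corrected z = (R + 0.5 - E[R]) / SD[R] = (6 + 0.5 - 7.0000) / 1.6514 = -0.3028.
Step 5: Two-sided p-value via normal approximation = 2*(1 - Phi(|z|)) = 0.762069.
Step 6: alpha = 0.1. fail to reject H0.

R = 6, z = -0.3028, p = 0.762069, fail to reject H0.


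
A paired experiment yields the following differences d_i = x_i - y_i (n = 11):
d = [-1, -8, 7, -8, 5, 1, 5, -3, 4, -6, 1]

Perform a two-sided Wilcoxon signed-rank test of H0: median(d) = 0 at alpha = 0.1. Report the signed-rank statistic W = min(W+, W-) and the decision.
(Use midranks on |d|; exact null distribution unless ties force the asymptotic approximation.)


Step 1: Drop any zero differences (none here) and take |d_i|.
|d| = [1, 8, 7, 8, 5, 1, 5, 3, 4, 6, 1]
Step 2: Midrank |d_i| (ties get averaged ranks).
ranks: |1|->2, |8|->10.5, |7|->9, |8|->10.5, |5|->6.5, |1|->2, |5|->6.5, |3|->4, |4|->5, |6|->8, |1|->2
Step 3: Attach original signs; sum ranks with positive sign and with negative sign.
W+ = 9 + 6.5 + 2 + 6.5 + 5 + 2 = 31
W- = 2 + 10.5 + 10.5 + 4 + 8 = 35
(Check: W+ + W- = 66 should equal n(n+1)/2 = 66.)
Step 4: Test statistic W = min(W+, W-) = 31.
Step 5: Ties in |d|, so use the tie-corrected normal approximation.
        E[W] = n(n+1)/4 = 11*12/4 = 33.
        Tie groups: |d|=1 (t=3), |d|=5 (t=2), |d|=8 (t=2); sum(t^3 - t) = 36.
        Var[W] = n(n+1)(2n+1)/24 - sum(t^3-t)/48 = 3036/24 - 36/48 = 125.75.
        z = (W - E[W]) / sqrt(Var[W]) = (31 - 33) / 11.2138 = -0.1784.
        Two-sided p = 2*Phi(z) = 0.858447.
Step 6: alpha = 0.1. fail to reject H0.

W+ = 31, W- = 35, W = min = 31, p = 0.858447, fail to reject H0.


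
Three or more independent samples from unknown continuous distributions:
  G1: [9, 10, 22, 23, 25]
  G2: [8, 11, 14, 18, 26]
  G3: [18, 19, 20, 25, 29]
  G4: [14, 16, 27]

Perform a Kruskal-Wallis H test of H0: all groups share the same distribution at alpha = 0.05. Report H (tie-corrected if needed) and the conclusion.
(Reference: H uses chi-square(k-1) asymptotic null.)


Step 1: Combine all N = 18 observations and assign midranks.
sorted (value, group, rank): (8,G2,1), (9,G1,2), (10,G1,3), (11,G2,4), (14,G2,5.5), (14,G4,5.5), (16,G4,7), (18,G2,8.5), (18,G3,8.5), (19,G3,10), (20,G3,11), (22,G1,12), (23,G1,13), (25,G1,14.5), (25,G3,14.5), (26,G2,16), (27,G4,17), (29,G3,18)
Step 2: Sum ranks within each group.
R_1 = 44.5 (n_1 = 5)
R_2 = 35 (n_2 = 5)
R_3 = 62 (n_3 = 5)
R_4 = 29.5 (n_4 = 3)
Step 3: H = 12/(N(N+1)) * sum(R_i^2/n_i) - 3(N+1)
     = 12/(18*19) * (44.5^2/5 + 35^2/5 + 62^2/5 + 29.5^2/3) - 3*19
     = 0.035088 * 1699.93 - 57
     = 2.646784.
Step 4: Ties present; correction factor C = 1 - 18/(18^3 - 18) = 0.996904. Corrected H = 2.646784 / 0.996904 = 2.655003.
Step 5: Under H0, H ~ chi^2(3); p-value = 0.447928.
Step 6: alpha = 0.05. fail to reject H0.

H = 2.6550, df = 3, p = 0.447928, fail to reject H0.


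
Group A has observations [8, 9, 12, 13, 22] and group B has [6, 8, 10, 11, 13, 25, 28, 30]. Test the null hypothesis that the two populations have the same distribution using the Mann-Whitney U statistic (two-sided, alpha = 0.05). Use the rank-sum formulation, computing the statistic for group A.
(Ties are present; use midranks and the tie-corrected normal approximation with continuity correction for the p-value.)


Step 1: Combine and sort all 13 observations; assign midranks.
sorted (value, group): (6,Y), (8,X), (8,Y), (9,X), (10,Y), (11,Y), (12,X), (13,X), (13,Y), (22,X), (25,Y), (28,Y), (30,Y)
ranks: 6->1, 8->2.5, 8->2.5, 9->4, 10->5, 11->6, 12->7, 13->8.5, 13->8.5, 22->10, 25->11, 28->12, 30->13
Step 2: Rank sum for X: R1 = 2.5 + 4 + 7 + 8.5 + 10 = 32.
Step 3: U_X = R1 - n1(n1+1)/2 = 32 - 5*6/2 = 32 - 15 = 17.
       U_Y = n1*n2 - U_X = 40 - 17 = 23.
Step 4: Ties are present, so use the tie-corrected normal approximation (with continuity correction) for the p-value.
Step 5: p-value = 0.713640; compare to alpha = 0.05. fail to reject H0.

U_X = 17, p = 0.713640, fail to reject H0 at alpha = 0.05.


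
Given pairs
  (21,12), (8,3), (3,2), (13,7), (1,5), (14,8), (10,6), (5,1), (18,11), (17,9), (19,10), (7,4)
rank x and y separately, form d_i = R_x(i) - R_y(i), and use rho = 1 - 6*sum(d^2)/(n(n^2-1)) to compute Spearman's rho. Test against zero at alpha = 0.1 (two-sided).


Step 1: Rank x and y separately (midranks; no ties here).
rank(x): 21->12, 8->5, 3->2, 13->7, 1->1, 14->8, 10->6, 5->3, 18->10, 17->9, 19->11, 7->4
rank(y): 12->12, 3->3, 2->2, 7->7, 5->5, 8->8, 6->6, 1->1, 11->11, 9->9, 10->10, 4->4
Step 2: d_i = R_x(i) - R_y(i); compute d_i^2.
  (12-12)^2=0, (5-3)^2=4, (2-2)^2=0, (7-7)^2=0, (1-5)^2=16, (8-8)^2=0, (6-6)^2=0, (3-1)^2=4, (10-11)^2=1, (9-9)^2=0, (11-10)^2=1, (4-4)^2=0
sum(d^2) = 26.
Step 3: rho = 1 - 6*26 / (12*(12^2 - 1)) = 1 - 156/1716 = 0.909091.
Step 4: Under H0, t = rho * sqrt((n-2)/(1-rho^2)) = 6.9007 ~ t(10).
Step 5: Two-sided p-value from the t-distribution with 10 df = 0.000042.
Step 6: alpha = 0.1. reject H0.

rho = 0.9091, p = 0.000042, reject H0 at alpha = 0.1.


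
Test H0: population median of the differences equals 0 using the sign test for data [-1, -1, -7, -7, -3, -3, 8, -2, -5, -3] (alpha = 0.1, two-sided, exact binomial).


Step 1: Discard zero differences. Original n = 10; n_eff = number of nonzero differences = 10.
Nonzero differences (with sign): -1, -1, -7, -7, -3, -3, +8, -2, -5, -3
Step 2: Count signs: positive = 1, negative = 9.
Step 3: Under H0: P(positive) = 0.5, so the number of positives S ~ Bin(10, 0.5).
Step 4: Two-sided exact p-value = sum of Bin(10,0.5) probabilities at or below the observed probability = 0.021484.
Step 5: alpha = 0.1. reject H0.

n_eff = 10, pos = 1, neg = 9, p = 0.021484, reject H0.


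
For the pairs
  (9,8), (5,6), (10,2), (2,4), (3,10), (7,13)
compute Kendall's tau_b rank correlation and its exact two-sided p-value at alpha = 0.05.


Step 1: Enumerate the 15 unordered pairs (i,j) with i<j and classify each by sign(x_j-x_i) * sign(y_j-y_i).
  (1,2):dx=-4,dy=-2->C; (1,3):dx=+1,dy=-6->D; (1,4):dx=-7,dy=-4->C; (1,5):dx=-6,dy=+2->D
  (1,6):dx=-2,dy=+5->D; (2,3):dx=+5,dy=-4->D; (2,4):dx=-3,dy=-2->C; (2,5):dx=-2,dy=+4->D
  (2,6):dx=+2,dy=+7->C; (3,4):dx=-8,dy=+2->D; (3,5):dx=-7,dy=+8->D; (3,6):dx=-3,dy=+11->D
  (4,5):dx=+1,dy=+6->C; (4,6):dx=+5,dy=+9->C; (5,6):dx=+4,dy=+3->C
Step 2: C = 7, D = 8, total pairs = 15.
Step 3: tau = (C - D)/(n(n-1)/2) = (7 - 8)/15 = -0.066667.
Step 4: Exact two-sided p-value (enumerate n! = 720 permutations of y under H0): p = 1.000000.
Step 5: alpha = 0.05. fail to reject H0.

tau_b = -0.0667 (C=7, D=8), p = 1.000000, fail to reject H0.


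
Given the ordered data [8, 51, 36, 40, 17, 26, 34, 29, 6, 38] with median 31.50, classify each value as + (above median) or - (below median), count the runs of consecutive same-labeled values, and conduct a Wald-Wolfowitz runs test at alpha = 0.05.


Step 1: Compute median = 31.50; label A = above, B = below.
Labels in order: BAAABBABBA  (n_A = 5, n_B = 5)
Step 2: Count runs R = 6.
Step 3: Under H0 (random ordering), E[R] = 2*n_A*n_B/(n_A+n_B) + 1 = 2*5*5/10 + 1 = 6.0000.
        Var[R] = 2*n_A*n_B*(2*n_A*n_B - n_A - n_B) / ((n_A+n_B)^2 * (n_A+n_B-1)) = 2000/900 = 2.2222.
        SD[R] = 1.4907.
Step 4: R = E[R], so z = 0 with no continuity correction.
Step 5: Two-sided p-value via normal approximation = 2*(1 - Phi(|z|)) = 1.000000.
Step 6: alpha = 0.05. fail to reject H0.

R = 6, z = 0.0000, p = 1.000000, fail to reject H0.


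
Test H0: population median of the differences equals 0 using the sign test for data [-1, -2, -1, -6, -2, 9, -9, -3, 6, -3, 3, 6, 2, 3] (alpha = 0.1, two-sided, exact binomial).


Step 1: Discard zero differences. Original n = 14; n_eff = number of nonzero differences = 14.
Nonzero differences (with sign): -1, -2, -1, -6, -2, +9, -9, -3, +6, -3, +3, +6, +2, +3
Step 2: Count signs: positive = 6, negative = 8.
Step 3: Under H0: P(positive) = 0.5, so the number of positives S ~ Bin(14, 0.5).
Step 4: Two-sided exact p-value = sum of Bin(14,0.5) probabilities at or below the observed probability = 0.790527.
Step 5: alpha = 0.1. fail to reject H0.

n_eff = 14, pos = 6, neg = 8, p = 0.790527, fail to reject H0.


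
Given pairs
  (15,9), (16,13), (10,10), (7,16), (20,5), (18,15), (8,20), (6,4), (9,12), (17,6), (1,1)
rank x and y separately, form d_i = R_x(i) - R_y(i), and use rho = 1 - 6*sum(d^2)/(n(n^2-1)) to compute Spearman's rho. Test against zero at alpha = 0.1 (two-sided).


Step 1: Rank x and y separately (midranks; no ties here).
rank(x): 15->7, 16->8, 10->6, 7->3, 20->11, 18->10, 8->4, 6->2, 9->5, 17->9, 1->1
rank(y): 9->5, 13->8, 10->6, 16->10, 5->3, 15->9, 20->11, 4->2, 12->7, 6->4, 1->1
Step 2: d_i = R_x(i) - R_y(i); compute d_i^2.
  (7-5)^2=4, (8-8)^2=0, (6-6)^2=0, (3-10)^2=49, (11-3)^2=64, (10-9)^2=1, (4-11)^2=49, (2-2)^2=0, (5-7)^2=4, (9-4)^2=25, (1-1)^2=0
sum(d^2) = 196.
Step 3: rho = 1 - 6*196 / (11*(11^2 - 1)) = 1 - 1176/1320 = 0.109091.
Step 4: Under H0, t = rho * sqrt((n-2)/(1-rho^2)) = 0.3292 ~ t(9).
Step 5: Two-sided p-value from the t-distribution with 9 df = 0.749509.
Step 6: alpha = 0.1. fail to reject H0.

rho = 0.1091, p = 0.749509, fail to reject H0 at alpha = 0.1.


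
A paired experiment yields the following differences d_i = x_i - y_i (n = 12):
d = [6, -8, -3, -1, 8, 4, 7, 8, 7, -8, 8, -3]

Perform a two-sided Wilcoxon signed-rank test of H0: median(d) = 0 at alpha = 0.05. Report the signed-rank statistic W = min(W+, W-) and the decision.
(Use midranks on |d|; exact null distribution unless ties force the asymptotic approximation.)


Step 1: Drop any zero differences (none here) and take |d_i|.
|d| = [6, 8, 3, 1, 8, 4, 7, 8, 7, 8, 8, 3]
Step 2: Midrank |d_i| (ties get averaged ranks).
ranks: |6|->5, |8|->10, |3|->2.5, |1|->1, |8|->10, |4|->4, |7|->6.5, |8|->10, |7|->6.5, |8|->10, |8|->10, |3|->2.5
Step 3: Attach original signs; sum ranks with positive sign and with negative sign.
W+ = 5 + 10 + 4 + 6.5 + 10 + 6.5 + 10 = 52
W- = 10 + 2.5 + 1 + 10 + 2.5 = 26
(Check: W+ + W- = 78 should equal n(n+1)/2 = 78.)
Step 4: Test statistic W = min(W+, W-) = 26.
Step 5: Ties in |d|, so use the tie-corrected normal approximation.
        E[W] = n(n+1)/4 = 12*13/4 = 39.
        Tie groups: |d|=3 (t=2), |d|=7 (t=2), |d|=8 (t=5); sum(t^3 - t) = 132.
        Var[W] = n(n+1)(2n+1)/24 - sum(t^3-t)/48 = 3900/24 - 132/48 = 159.75.
        z = (W - E[W]) / sqrt(Var[W]) = (26 - 39) / 12.6392 = -1.0285.
        Two-sided p = 2*Phi(z) = 0.303694.
Step 6: alpha = 0.05. fail to reject H0.

W+ = 52, W- = 26, W = min = 26, p = 0.303694, fail to reject H0.


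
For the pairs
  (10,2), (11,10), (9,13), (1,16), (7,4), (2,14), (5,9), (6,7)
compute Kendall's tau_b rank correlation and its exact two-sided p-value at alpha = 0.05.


Step 1: Enumerate the 28 unordered pairs (i,j) with i<j and classify each by sign(x_j-x_i) * sign(y_j-y_i).
  (1,2):dx=+1,dy=+8->C; (1,3):dx=-1,dy=+11->D; (1,4):dx=-9,dy=+14->D; (1,5):dx=-3,dy=+2->D
  (1,6):dx=-8,dy=+12->D; (1,7):dx=-5,dy=+7->D; (1,8):dx=-4,dy=+5->D; (2,3):dx=-2,dy=+3->D
  (2,4):dx=-10,dy=+6->D; (2,5):dx=-4,dy=-6->C; (2,6):dx=-9,dy=+4->D; (2,7):dx=-6,dy=-1->C
  (2,8):dx=-5,dy=-3->C; (3,4):dx=-8,dy=+3->D; (3,5):dx=-2,dy=-9->C; (3,6):dx=-7,dy=+1->D
  (3,7):dx=-4,dy=-4->C; (3,8):dx=-3,dy=-6->C; (4,5):dx=+6,dy=-12->D; (4,6):dx=+1,dy=-2->D
  (4,7):dx=+4,dy=-7->D; (4,8):dx=+5,dy=-9->D; (5,6):dx=-5,dy=+10->D; (5,7):dx=-2,dy=+5->D
  (5,8):dx=-1,dy=+3->D; (6,7):dx=+3,dy=-5->D; (6,8):dx=+4,dy=-7->D; (7,8):dx=+1,dy=-2->D
Step 2: C = 7, D = 21, total pairs = 28.
Step 3: tau = (C - D)/(n(n-1)/2) = (7 - 21)/28 = -0.500000.
Step 4: Exact two-sided p-value (enumerate n! = 40320 permutations of y under H0): p = 0.108681.
Step 5: alpha = 0.05. fail to reject H0.

tau_b = -0.5000 (C=7, D=21), p = 0.108681, fail to reject H0.


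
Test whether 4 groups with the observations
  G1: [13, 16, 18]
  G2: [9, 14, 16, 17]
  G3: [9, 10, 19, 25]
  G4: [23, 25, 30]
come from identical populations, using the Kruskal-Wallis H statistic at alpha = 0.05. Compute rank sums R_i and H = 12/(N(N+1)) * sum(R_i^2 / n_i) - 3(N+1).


Step 1: Combine all N = 14 observations and assign midranks.
sorted (value, group, rank): (9,G2,1.5), (9,G3,1.5), (10,G3,3), (13,G1,4), (14,G2,5), (16,G1,6.5), (16,G2,6.5), (17,G2,8), (18,G1,9), (19,G3,10), (23,G4,11), (25,G3,12.5), (25,G4,12.5), (30,G4,14)
Step 2: Sum ranks within each group.
R_1 = 19.5 (n_1 = 3)
R_2 = 21 (n_2 = 4)
R_3 = 27 (n_3 = 4)
R_4 = 37.5 (n_4 = 3)
Step 3: H = 12/(N(N+1)) * sum(R_i^2/n_i) - 3(N+1)
     = 12/(14*15) * (19.5^2/3 + 21^2/4 + 27^2/4 + 37.5^2/3) - 3*15
     = 0.057143 * 888 - 45
     = 5.742857.
Step 4: Ties present; correction factor C = 1 - 18/(14^3 - 14) = 0.993407. Corrected H = 5.742857 / 0.993407 = 5.780973.
Step 5: Under H0, H ~ chi^2(3); p-value = 0.122766.
Step 6: alpha = 0.05. fail to reject H0.

H = 5.7810, df = 3, p = 0.122766, fail to reject H0.


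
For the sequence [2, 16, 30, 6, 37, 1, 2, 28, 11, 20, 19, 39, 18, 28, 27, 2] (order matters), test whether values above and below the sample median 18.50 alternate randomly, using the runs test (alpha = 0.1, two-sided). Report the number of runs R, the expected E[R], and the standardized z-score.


Step 1: Compute median = 18.50; label A = above, B = below.
Labels in order: BBABABBABAAABAAB  (n_A = 8, n_B = 8)
Step 2: Count runs R = 11.
Step 3: Under H0 (random ordering), E[R] = 2*n_A*n_B/(n_A+n_B) + 1 = 2*8*8/16 + 1 = 9.0000.
        Var[R] = 2*n_A*n_B*(2*n_A*n_B - n_A - n_B) / ((n_A+n_B)^2 * (n_A+n_B-1)) = 14336/3840 = 3.7333.
        SD[R] = 1.9322.
Step 4: Continuity-corrected z = (R - 0.5 - E[R]) / SD[R] = (11 - 0.5 - 9.0000) / 1.9322 = 0.7763.
Step 5: Two-sided p-value via normal approximation = 2*(1 - Phi(|z|)) = 0.437558.
Step 6: alpha = 0.1. fail to reject H0.

R = 11, z = 0.7763, p = 0.437558, fail to reject H0.


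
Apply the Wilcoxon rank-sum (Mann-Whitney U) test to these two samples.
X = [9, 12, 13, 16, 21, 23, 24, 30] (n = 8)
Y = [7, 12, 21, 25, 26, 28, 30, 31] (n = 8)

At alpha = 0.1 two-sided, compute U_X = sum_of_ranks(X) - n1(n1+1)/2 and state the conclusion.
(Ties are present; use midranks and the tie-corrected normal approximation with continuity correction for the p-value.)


Step 1: Combine and sort all 16 observations; assign midranks.
sorted (value, group): (7,Y), (9,X), (12,X), (12,Y), (13,X), (16,X), (21,X), (21,Y), (23,X), (24,X), (25,Y), (26,Y), (28,Y), (30,X), (30,Y), (31,Y)
ranks: 7->1, 9->2, 12->3.5, 12->3.5, 13->5, 16->6, 21->7.5, 21->7.5, 23->9, 24->10, 25->11, 26->12, 28->13, 30->14.5, 30->14.5, 31->16
Step 2: Rank sum for X: R1 = 2 + 3.5 + 5 + 6 + 7.5 + 9 + 10 + 14.5 = 57.5.
Step 3: U_X = R1 - n1(n1+1)/2 = 57.5 - 8*9/2 = 57.5 - 36 = 21.5.
       U_Y = n1*n2 - U_X = 64 - 21.5 = 42.5.
Step 4: Ties are present, so use the tie-corrected normal approximation (with continuity correction) for the p-value.
Step 5: p-value = 0.292554; compare to alpha = 0.1. fail to reject H0.

U_X = 21.5, p = 0.292554, fail to reject H0 at alpha = 0.1.


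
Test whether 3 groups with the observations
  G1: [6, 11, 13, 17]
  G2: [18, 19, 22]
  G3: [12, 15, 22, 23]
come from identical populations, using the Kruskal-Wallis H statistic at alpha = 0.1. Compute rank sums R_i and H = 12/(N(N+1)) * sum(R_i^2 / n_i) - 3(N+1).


Step 1: Combine all N = 11 observations and assign midranks.
sorted (value, group, rank): (6,G1,1), (11,G1,2), (12,G3,3), (13,G1,4), (15,G3,5), (17,G1,6), (18,G2,7), (19,G2,8), (22,G2,9.5), (22,G3,9.5), (23,G3,11)
Step 2: Sum ranks within each group.
R_1 = 13 (n_1 = 4)
R_2 = 24.5 (n_2 = 3)
R_3 = 28.5 (n_3 = 4)
Step 3: H = 12/(N(N+1)) * sum(R_i^2/n_i) - 3(N+1)
     = 12/(11*12) * (13^2/4 + 24.5^2/3 + 28.5^2/4) - 3*12
     = 0.090909 * 445.396 - 36
     = 4.490530.
Step 4: Ties present; correction factor C = 1 - 6/(11^3 - 11) = 0.995455. Corrected H = 4.490530 / 0.995455 = 4.511035.
Step 5: Under H0, H ~ chi^2(2); p-value = 0.104819.
Step 6: alpha = 0.1. fail to reject H0.

H = 4.5110, df = 2, p = 0.104819, fail to reject H0.


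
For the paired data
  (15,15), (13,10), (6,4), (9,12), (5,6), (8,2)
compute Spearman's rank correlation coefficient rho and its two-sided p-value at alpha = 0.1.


Step 1: Rank x and y separately (midranks; no ties here).
rank(x): 15->6, 13->5, 6->2, 9->4, 5->1, 8->3
rank(y): 15->6, 10->4, 4->2, 12->5, 6->3, 2->1
Step 2: d_i = R_x(i) - R_y(i); compute d_i^2.
  (6-6)^2=0, (5-4)^2=1, (2-2)^2=0, (4-5)^2=1, (1-3)^2=4, (3-1)^2=4
sum(d^2) = 10.
Step 3: rho = 1 - 6*10 / (6*(6^2 - 1)) = 1 - 60/210 = 0.714286.
Step 4: Under H0, t = rho * sqrt((n-2)/(1-rho^2)) = 2.0412 ~ t(4).
Step 5: Two-sided p-value from the t-distribution with 4 df = 0.110787.
Step 6: alpha = 0.1. fail to reject H0.

rho = 0.7143, p = 0.110787, fail to reject H0 at alpha = 0.1.


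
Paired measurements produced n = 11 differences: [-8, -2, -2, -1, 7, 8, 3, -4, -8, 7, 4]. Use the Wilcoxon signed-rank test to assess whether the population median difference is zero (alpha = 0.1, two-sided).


Step 1: Drop any zero differences (none here) and take |d_i|.
|d| = [8, 2, 2, 1, 7, 8, 3, 4, 8, 7, 4]
Step 2: Midrank |d_i| (ties get averaged ranks).
ranks: |8|->10, |2|->2.5, |2|->2.5, |1|->1, |7|->7.5, |8|->10, |3|->4, |4|->5.5, |8|->10, |7|->7.5, |4|->5.5
Step 3: Attach original signs; sum ranks with positive sign and with negative sign.
W+ = 7.5 + 10 + 4 + 7.5 + 5.5 = 34.5
W- = 10 + 2.5 + 2.5 + 1 + 5.5 + 10 = 31.5
(Check: W+ + W- = 66 should equal n(n+1)/2 = 66.)
Step 4: Test statistic W = min(W+, W-) = 31.5.
Step 5: Ties in |d|, so use the tie-corrected normal approximation.
        E[W] = n(n+1)/4 = 11*12/4 = 33.
        Tie groups: |d|=2 (t=2), |d|=4 (t=2), |d|=7 (t=2), |d|=8 (t=3); sum(t^3 - t) = 42.
        Var[W] = n(n+1)(2n+1)/24 - sum(t^3-t)/48 = 3036/24 - 42/48 = 125.625.
        z = (W - E[W]) / sqrt(Var[W]) = (31.5 - 33) / 11.2083 = -0.1338.
        Two-sided p = 2*Phi(z) = 0.893537.
Step 6: alpha = 0.1. fail to reject H0.

W+ = 34.5, W- = 31.5, W = min = 31.5, p = 0.893537, fail to reject H0.


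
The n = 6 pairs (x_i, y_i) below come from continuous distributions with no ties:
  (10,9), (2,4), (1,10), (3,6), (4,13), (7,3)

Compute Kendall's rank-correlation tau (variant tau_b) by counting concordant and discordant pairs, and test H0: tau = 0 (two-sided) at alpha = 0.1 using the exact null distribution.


Step 1: Enumerate the 15 unordered pairs (i,j) with i<j and classify each by sign(x_j-x_i) * sign(y_j-y_i).
  (1,2):dx=-8,dy=-5->C; (1,3):dx=-9,dy=+1->D; (1,4):dx=-7,dy=-3->C; (1,5):dx=-6,dy=+4->D
  (1,6):dx=-3,dy=-6->C; (2,3):dx=-1,dy=+6->D; (2,4):dx=+1,dy=+2->C; (2,5):dx=+2,dy=+9->C
  (2,6):dx=+5,dy=-1->D; (3,4):dx=+2,dy=-4->D; (3,5):dx=+3,dy=+3->C; (3,6):dx=+6,dy=-7->D
  (4,5):dx=+1,dy=+7->C; (4,6):dx=+4,dy=-3->D; (5,6):dx=+3,dy=-10->D
Step 2: C = 7, D = 8, total pairs = 15.
Step 3: tau = (C - D)/(n(n-1)/2) = (7 - 8)/15 = -0.066667.
Step 4: Exact two-sided p-value (enumerate n! = 720 permutations of y under H0): p = 1.000000.
Step 5: alpha = 0.1. fail to reject H0.

tau_b = -0.0667 (C=7, D=8), p = 1.000000, fail to reject H0.


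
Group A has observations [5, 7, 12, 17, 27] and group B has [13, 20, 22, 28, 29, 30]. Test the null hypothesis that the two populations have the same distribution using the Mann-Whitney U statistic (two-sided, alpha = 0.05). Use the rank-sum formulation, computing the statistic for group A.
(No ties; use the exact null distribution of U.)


Step 1: Combine and sort all 11 observations; assign midranks.
sorted (value, group): (5,X), (7,X), (12,X), (13,Y), (17,X), (20,Y), (22,Y), (27,X), (28,Y), (29,Y), (30,Y)
ranks: 5->1, 7->2, 12->3, 13->4, 17->5, 20->6, 22->7, 27->8, 28->9, 29->10, 30->11
Step 2: Rank sum for X: R1 = 1 + 2 + 3 + 5 + 8 = 19.
Step 3: U_X = R1 - n1(n1+1)/2 = 19 - 5*6/2 = 19 - 15 = 4.
       U_Y = n1*n2 - U_X = 30 - 4 = 26.
Step 4: No ties, so the exact null distribution of U (based on enumerating the C(11,5) = 462 equally likely rank assignments) gives the two-sided p-value.
Step 5: p-value = 0.051948; compare to alpha = 0.05. fail to reject H0.

U_X = 4, p = 0.051948, fail to reject H0 at alpha = 0.05.


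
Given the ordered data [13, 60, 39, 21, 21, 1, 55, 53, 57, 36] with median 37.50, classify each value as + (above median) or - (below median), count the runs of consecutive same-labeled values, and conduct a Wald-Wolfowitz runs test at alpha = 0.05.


Step 1: Compute median = 37.50; label A = above, B = below.
Labels in order: BAABBBAAAB  (n_A = 5, n_B = 5)
Step 2: Count runs R = 5.
Step 3: Under H0 (random ordering), E[R] = 2*n_A*n_B/(n_A+n_B) + 1 = 2*5*5/10 + 1 = 6.0000.
        Var[R] = 2*n_A*n_B*(2*n_A*n_B - n_A - n_B) / ((n_A+n_B)^2 * (n_A+n_B-1)) = 2000/900 = 2.2222.
        SD[R] = 1.4907.
Step 4: Continuity-corrected z = (R + 0.5 - E[R]) / SD[R] = (5 + 0.5 - 6.0000) / 1.4907 = -0.3354.
Step 5: Two-sided p-value via normal approximation = 2*(1 - Phi(|z|)) = 0.737316.
Step 6: alpha = 0.05. fail to reject H0.

R = 5, z = -0.3354, p = 0.737316, fail to reject H0.


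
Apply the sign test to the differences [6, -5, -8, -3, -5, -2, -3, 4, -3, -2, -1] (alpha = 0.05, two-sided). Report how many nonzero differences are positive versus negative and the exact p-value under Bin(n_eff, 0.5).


Step 1: Discard zero differences. Original n = 11; n_eff = number of nonzero differences = 11.
Nonzero differences (with sign): +6, -5, -8, -3, -5, -2, -3, +4, -3, -2, -1
Step 2: Count signs: positive = 2, negative = 9.
Step 3: Under H0: P(positive) = 0.5, so the number of positives S ~ Bin(11, 0.5).
Step 4: Two-sided exact p-value = sum of Bin(11,0.5) probabilities at or below the observed probability = 0.065430.
Step 5: alpha = 0.05. fail to reject H0.

n_eff = 11, pos = 2, neg = 9, p = 0.065430, fail to reject H0.


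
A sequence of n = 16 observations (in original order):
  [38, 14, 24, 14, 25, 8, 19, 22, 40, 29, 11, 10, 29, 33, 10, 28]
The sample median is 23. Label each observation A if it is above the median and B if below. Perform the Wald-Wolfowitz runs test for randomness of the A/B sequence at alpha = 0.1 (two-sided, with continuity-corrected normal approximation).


Step 1: Compute median = 23; label A = above, B = below.
Labels in order: ABABABBBAABBAABA  (n_A = 8, n_B = 8)
Step 2: Count runs R = 11.
Step 3: Under H0 (random ordering), E[R] = 2*n_A*n_B/(n_A+n_B) + 1 = 2*8*8/16 + 1 = 9.0000.
        Var[R] = 2*n_A*n_B*(2*n_A*n_B - n_A - n_B) / ((n_A+n_B)^2 * (n_A+n_B-1)) = 14336/3840 = 3.7333.
        SD[R] = 1.9322.
Step 4: Continuity-corrected z = (R - 0.5 - E[R]) / SD[R] = (11 - 0.5 - 9.0000) / 1.9322 = 0.7763.
Step 5: Two-sided p-value via normal approximation = 2*(1 - Phi(|z|)) = 0.437558.
Step 6: alpha = 0.1. fail to reject H0.

R = 11, z = 0.7763, p = 0.437558, fail to reject H0.


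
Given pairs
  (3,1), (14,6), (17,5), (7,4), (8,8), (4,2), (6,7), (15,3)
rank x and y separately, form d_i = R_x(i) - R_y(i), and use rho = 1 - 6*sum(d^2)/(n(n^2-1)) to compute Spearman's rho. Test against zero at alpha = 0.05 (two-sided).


Step 1: Rank x and y separately (midranks; no ties here).
rank(x): 3->1, 14->6, 17->8, 7->4, 8->5, 4->2, 6->3, 15->7
rank(y): 1->1, 6->6, 5->5, 4->4, 8->8, 2->2, 7->7, 3->3
Step 2: d_i = R_x(i) - R_y(i); compute d_i^2.
  (1-1)^2=0, (6-6)^2=0, (8-5)^2=9, (4-4)^2=0, (5-8)^2=9, (2-2)^2=0, (3-7)^2=16, (7-3)^2=16
sum(d^2) = 50.
Step 3: rho = 1 - 6*50 / (8*(8^2 - 1)) = 1 - 300/504 = 0.404762.
Step 4: Under H0, t = rho * sqrt((n-2)/(1-rho^2)) = 1.0842 ~ t(6).
Step 5: Two-sided p-value from the t-distribution with 6 df = 0.319889.
Step 6: alpha = 0.05. fail to reject H0.

rho = 0.4048, p = 0.319889, fail to reject H0 at alpha = 0.05.


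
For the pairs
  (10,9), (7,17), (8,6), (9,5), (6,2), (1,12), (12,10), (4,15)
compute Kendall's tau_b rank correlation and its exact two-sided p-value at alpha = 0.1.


Step 1: Enumerate the 28 unordered pairs (i,j) with i<j and classify each by sign(x_j-x_i) * sign(y_j-y_i).
  (1,2):dx=-3,dy=+8->D; (1,3):dx=-2,dy=-3->C; (1,4):dx=-1,dy=-4->C; (1,5):dx=-4,dy=-7->C
  (1,6):dx=-9,dy=+3->D; (1,7):dx=+2,dy=+1->C; (1,8):dx=-6,dy=+6->D; (2,3):dx=+1,dy=-11->D
  (2,4):dx=+2,dy=-12->D; (2,5):dx=-1,dy=-15->C; (2,6):dx=-6,dy=-5->C; (2,7):dx=+5,dy=-7->D
  (2,8):dx=-3,dy=-2->C; (3,4):dx=+1,dy=-1->D; (3,5):dx=-2,dy=-4->C; (3,6):dx=-7,dy=+6->D
  (3,7):dx=+4,dy=+4->C; (3,8):dx=-4,dy=+9->D; (4,5):dx=-3,dy=-3->C; (4,6):dx=-8,dy=+7->D
  (4,7):dx=+3,dy=+5->C; (4,8):dx=-5,dy=+10->D; (5,6):dx=-5,dy=+10->D; (5,7):dx=+6,dy=+8->C
  (5,8):dx=-2,dy=+13->D; (6,7):dx=+11,dy=-2->D; (6,8):dx=+3,dy=+3->C; (7,8):dx=-8,dy=+5->D
Step 2: C = 13, D = 15, total pairs = 28.
Step 3: tau = (C - D)/(n(n-1)/2) = (13 - 15)/28 = -0.071429.
Step 4: Exact two-sided p-value (enumerate n! = 40320 permutations of y under H0): p = 0.904861.
Step 5: alpha = 0.1. fail to reject H0.

tau_b = -0.0714 (C=13, D=15), p = 0.904861, fail to reject H0.


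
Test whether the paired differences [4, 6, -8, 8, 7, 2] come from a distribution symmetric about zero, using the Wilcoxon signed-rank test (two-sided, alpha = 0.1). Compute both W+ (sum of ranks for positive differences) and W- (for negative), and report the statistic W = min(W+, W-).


Step 1: Drop any zero differences (none here) and take |d_i|.
|d| = [4, 6, 8, 8, 7, 2]
Step 2: Midrank |d_i| (ties get averaged ranks).
ranks: |4|->2, |6|->3, |8|->5.5, |8|->5.5, |7|->4, |2|->1
Step 3: Attach original signs; sum ranks with positive sign and with negative sign.
W+ = 2 + 3 + 5.5 + 4 + 1 = 15.5
W- = 5.5 = 5.5
(Check: W+ + W- = 21 should equal n(n+1)/2 = 21.)
Step 4: Test statistic W = min(W+, W-) = 5.5.
Step 5: Ties in |d|, so use the tie-corrected normal approximation.
        E[W] = n(n+1)/4 = 6*7/4 = 10.5.
        Tie groups: |d|=8 (t=2); sum(t^3 - t) = 6.
        Var[W] = n(n+1)(2n+1)/24 - sum(t^3-t)/48 = 546/24 - 6/48 = 22.625.
        z = (W - E[W]) / sqrt(Var[W]) = (5.5 - 10.5) / 4.7566 = -1.0512.
        Two-sided p = 2*Phi(z) = 0.293177.
Step 6: alpha = 0.1. fail to reject H0.

W+ = 15.5, W- = 5.5, W = min = 5.5, p = 0.293177, fail to reject H0.


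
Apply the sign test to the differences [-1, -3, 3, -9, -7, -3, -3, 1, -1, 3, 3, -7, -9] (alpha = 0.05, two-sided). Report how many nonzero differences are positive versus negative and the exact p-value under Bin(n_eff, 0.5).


Step 1: Discard zero differences. Original n = 13; n_eff = number of nonzero differences = 13.
Nonzero differences (with sign): -1, -3, +3, -9, -7, -3, -3, +1, -1, +3, +3, -7, -9
Step 2: Count signs: positive = 4, negative = 9.
Step 3: Under H0: P(positive) = 0.5, so the number of positives S ~ Bin(13, 0.5).
Step 4: Two-sided exact p-value = sum of Bin(13,0.5) probabilities at or below the observed probability = 0.266846.
Step 5: alpha = 0.05. fail to reject H0.

n_eff = 13, pos = 4, neg = 9, p = 0.266846, fail to reject H0.


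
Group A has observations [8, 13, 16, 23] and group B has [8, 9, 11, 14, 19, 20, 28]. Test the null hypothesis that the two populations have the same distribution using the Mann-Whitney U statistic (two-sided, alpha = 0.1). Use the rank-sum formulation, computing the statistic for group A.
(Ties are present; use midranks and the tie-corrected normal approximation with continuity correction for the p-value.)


Step 1: Combine and sort all 11 observations; assign midranks.
sorted (value, group): (8,X), (8,Y), (9,Y), (11,Y), (13,X), (14,Y), (16,X), (19,Y), (20,Y), (23,X), (28,Y)
ranks: 8->1.5, 8->1.5, 9->3, 11->4, 13->5, 14->6, 16->7, 19->8, 20->9, 23->10, 28->11
Step 2: Rank sum for X: R1 = 1.5 + 5 + 7 + 10 = 23.5.
Step 3: U_X = R1 - n1(n1+1)/2 = 23.5 - 4*5/2 = 23.5 - 10 = 13.5.
       U_Y = n1*n2 - U_X = 28 - 13.5 = 14.5.
Step 4: Ties are present, so use the tie-corrected normal approximation (with continuity correction) for the p-value.
Step 5: p-value = 1.000000; compare to alpha = 0.1. fail to reject H0.

U_X = 13.5, p = 1.000000, fail to reject H0 at alpha = 0.1.


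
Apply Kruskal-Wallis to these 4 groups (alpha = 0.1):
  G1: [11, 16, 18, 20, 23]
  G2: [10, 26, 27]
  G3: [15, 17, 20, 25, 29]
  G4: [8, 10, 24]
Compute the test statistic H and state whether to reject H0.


Step 1: Combine all N = 16 observations and assign midranks.
sorted (value, group, rank): (8,G4,1), (10,G2,2.5), (10,G4,2.5), (11,G1,4), (15,G3,5), (16,G1,6), (17,G3,7), (18,G1,8), (20,G1,9.5), (20,G3,9.5), (23,G1,11), (24,G4,12), (25,G3,13), (26,G2,14), (27,G2,15), (29,G3,16)
Step 2: Sum ranks within each group.
R_1 = 38.5 (n_1 = 5)
R_2 = 31.5 (n_2 = 3)
R_3 = 50.5 (n_3 = 5)
R_4 = 15.5 (n_4 = 3)
Step 3: H = 12/(N(N+1)) * sum(R_i^2/n_i) - 3(N+1)
     = 12/(16*17) * (38.5^2/5 + 31.5^2/3 + 50.5^2/5 + 15.5^2/3) - 3*17
     = 0.044118 * 1217.33 - 51
     = 2.705882.
Step 4: Ties present; correction factor C = 1 - 12/(16^3 - 16) = 0.997059. Corrected H = 2.705882 / 0.997059 = 2.713864.
Step 5: Under H0, H ~ chi^2(3); p-value = 0.437876.
Step 6: alpha = 0.1. fail to reject H0.

H = 2.7139, df = 3, p = 0.437876, fail to reject H0.


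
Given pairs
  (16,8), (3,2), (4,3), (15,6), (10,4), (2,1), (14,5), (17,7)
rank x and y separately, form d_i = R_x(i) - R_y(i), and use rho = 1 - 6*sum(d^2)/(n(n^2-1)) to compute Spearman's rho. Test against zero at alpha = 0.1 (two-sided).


Step 1: Rank x and y separately (midranks; no ties here).
rank(x): 16->7, 3->2, 4->3, 15->6, 10->4, 2->1, 14->5, 17->8
rank(y): 8->8, 2->2, 3->3, 6->6, 4->4, 1->1, 5->5, 7->7
Step 2: d_i = R_x(i) - R_y(i); compute d_i^2.
  (7-8)^2=1, (2-2)^2=0, (3-3)^2=0, (6-6)^2=0, (4-4)^2=0, (1-1)^2=0, (5-5)^2=0, (8-7)^2=1
sum(d^2) = 2.
Step 3: rho = 1 - 6*2 / (8*(8^2 - 1)) = 1 - 12/504 = 0.976190.
Step 4: Under H0, t = rho * sqrt((n-2)/(1-rho^2)) = 11.0235 ~ t(6).
Step 5: Two-sided p-value from the t-distribution with 6 df = 0.000033.
Step 6: alpha = 0.1. reject H0.

rho = 0.9762, p = 0.000033, reject H0 at alpha = 0.1.
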